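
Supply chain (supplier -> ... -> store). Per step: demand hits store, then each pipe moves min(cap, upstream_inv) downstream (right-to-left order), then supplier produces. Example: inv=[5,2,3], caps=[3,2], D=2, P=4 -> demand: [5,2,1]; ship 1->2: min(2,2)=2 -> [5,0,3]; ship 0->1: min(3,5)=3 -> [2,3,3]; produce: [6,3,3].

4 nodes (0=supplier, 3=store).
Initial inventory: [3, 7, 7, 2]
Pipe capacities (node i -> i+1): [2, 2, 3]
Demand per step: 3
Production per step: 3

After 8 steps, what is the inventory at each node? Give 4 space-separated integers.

Step 1: demand=3,sold=2 ship[2->3]=3 ship[1->2]=2 ship[0->1]=2 prod=3 -> inv=[4 7 6 3]
Step 2: demand=3,sold=3 ship[2->3]=3 ship[1->2]=2 ship[0->1]=2 prod=3 -> inv=[5 7 5 3]
Step 3: demand=3,sold=3 ship[2->3]=3 ship[1->2]=2 ship[0->1]=2 prod=3 -> inv=[6 7 4 3]
Step 4: demand=3,sold=3 ship[2->3]=3 ship[1->2]=2 ship[0->1]=2 prod=3 -> inv=[7 7 3 3]
Step 5: demand=3,sold=3 ship[2->3]=3 ship[1->2]=2 ship[0->1]=2 prod=3 -> inv=[8 7 2 3]
Step 6: demand=3,sold=3 ship[2->3]=2 ship[1->2]=2 ship[0->1]=2 prod=3 -> inv=[9 7 2 2]
Step 7: demand=3,sold=2 ship[2->3]=2 ship[1->2]=2 ship[0->1]=2 prod=3 -> inv=[10 7 2 2]
Step 8: demand=3,sold=2 ship[2->3]=2 ship[1->2]=2 ship[0->1]=2 prod=3 -> inv=[11 7 2 2]

11 7 2 2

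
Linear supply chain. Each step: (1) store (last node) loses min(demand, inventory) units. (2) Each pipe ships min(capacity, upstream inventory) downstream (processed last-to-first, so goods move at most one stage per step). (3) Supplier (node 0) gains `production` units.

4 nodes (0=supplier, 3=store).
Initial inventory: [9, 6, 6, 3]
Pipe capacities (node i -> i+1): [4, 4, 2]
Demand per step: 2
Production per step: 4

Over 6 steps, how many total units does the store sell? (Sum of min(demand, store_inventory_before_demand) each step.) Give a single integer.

Answer: 12

Derivation:
Step 1: sold=2 (running total=2) -> [9 6 8 3]
Step 2: sold=2 (running total=4) -> [9 6 10 3]
Step 3: sold=2 (running total=6) -> [9 6 12 3]
Step 4: sold=2 (running total=8) -> [9 6 14 3]
Step 5: sold=2 (running total=10) -> [9 6 16 3]
Step 6: sold=2 (running total=12) -> [9 6 18 3]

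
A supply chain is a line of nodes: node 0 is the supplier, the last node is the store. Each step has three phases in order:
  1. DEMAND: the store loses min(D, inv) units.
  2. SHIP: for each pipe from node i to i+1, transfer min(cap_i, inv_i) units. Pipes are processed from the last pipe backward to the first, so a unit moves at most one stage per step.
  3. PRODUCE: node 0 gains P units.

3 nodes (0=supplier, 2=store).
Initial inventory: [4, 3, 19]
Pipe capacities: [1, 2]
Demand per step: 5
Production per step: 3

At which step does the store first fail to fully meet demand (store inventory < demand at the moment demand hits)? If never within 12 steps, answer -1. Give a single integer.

Step 1: demand=5,sold=5 ship[1->2]=2 ship[0->1]=1 prod=3 -> [6 2 16]
Step 2: demand=5,sold=5 ship[1->2]=2 ship[0->1]=1 prod=3 -> [8 1 13]
Step 3: demand=5,sold=5 ship[1->2]=1 ship[0->1]=1 prod=3 -> [10 1 9]
Step 4: demand=5,sold=5 ship[1->2]=1 ship[0->1]=1 prod=3 -> [12 1 5]
Step 5: demand=5,sold=5 ship[1->2]=1 ship[0->1]=1 prod=3 -> [14 1 1]
Step 6: demand=5,sold=1 ship[1->2]=1 ship[0->1]=1 prod=3 -> [16 1 1]
Step 7: demand=5,sold=1 ship[1->2]=1 ship[0->1]=1 prod=3 -> [18 1 1]
Step 8: demand=5,sold=1 ship[1->2]=1 ship[0->1]=1 prod=3 -> [20 1 1]
Step 9: demand=5,sold=1 ship[1->2]=1 ship[0->1]=1 prod=3 -> [22 1 1]
Step 10: demand=5,sold=1 ship[1->2]=1 ship[0->1]=1 prod=3 -> [24 1 1]
Step 11: demand=5,sold=1 ship[1->2]=1 ship[0->1]=1 prod=3 -> [26 1 1]
Step 12: demand=5,sold=1 ship[1->2]=1 ship[0->1]=1 prod=3 -> [28 1 1]
First stockout at step 6

6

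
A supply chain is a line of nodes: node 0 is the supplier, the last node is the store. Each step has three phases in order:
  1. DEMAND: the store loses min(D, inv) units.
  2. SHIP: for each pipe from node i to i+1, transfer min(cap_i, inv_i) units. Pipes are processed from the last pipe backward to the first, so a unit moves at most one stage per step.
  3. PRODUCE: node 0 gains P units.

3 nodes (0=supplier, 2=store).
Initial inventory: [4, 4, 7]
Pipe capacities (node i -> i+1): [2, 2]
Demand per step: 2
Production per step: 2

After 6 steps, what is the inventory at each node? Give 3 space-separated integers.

Step 1: demand=2,sold=2 ship[1->2]=2 ship[0->1]=2 prod=2 -> inv=[4 4 7]
Step 2: demand=2,sold=2 ship[1->2]=2 ship[0->1]=2 prod=2 -> inv=[4 4 7]
Step 3: demand=2,sold=2 ship[1->2]=2 ship[0->1]=2 prod=2 -> inv=[4 4 7]
Step 4: demand=2,sold=2 ship[1->2]=2 ship[0->1]=2 prod=2 -> inv=[4 4 7]
Step 5: demand=2,sold=2 ship[1->2]=2 ship[0->1]=2 prod=2 -> inv=[4 4 7]
Step 6: demand=2,sold=2 ship[1->2]=2 ship[0->1]=2 prod=2 -> inv=[4 4 7]

4 4 7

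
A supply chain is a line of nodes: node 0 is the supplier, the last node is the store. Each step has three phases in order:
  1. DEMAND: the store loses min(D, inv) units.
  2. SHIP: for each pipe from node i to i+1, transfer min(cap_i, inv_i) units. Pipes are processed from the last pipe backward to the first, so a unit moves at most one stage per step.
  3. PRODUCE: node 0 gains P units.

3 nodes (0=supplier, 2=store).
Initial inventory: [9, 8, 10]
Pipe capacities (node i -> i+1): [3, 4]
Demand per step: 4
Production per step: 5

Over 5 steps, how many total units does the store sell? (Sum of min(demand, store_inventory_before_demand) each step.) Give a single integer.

Step 1: sold=4 (running total=4) -> [11 7 10]
Step 2: sold=4 (running total=8) -> [13 6 10]
Step 3: sold=4 (running total=12) -> [15 5 10]
Step 4: sold=4 (running total=16) -> [17 4 10]
Step 5: sold=4 (running total=20) -> [19 3 10]

Answer: 20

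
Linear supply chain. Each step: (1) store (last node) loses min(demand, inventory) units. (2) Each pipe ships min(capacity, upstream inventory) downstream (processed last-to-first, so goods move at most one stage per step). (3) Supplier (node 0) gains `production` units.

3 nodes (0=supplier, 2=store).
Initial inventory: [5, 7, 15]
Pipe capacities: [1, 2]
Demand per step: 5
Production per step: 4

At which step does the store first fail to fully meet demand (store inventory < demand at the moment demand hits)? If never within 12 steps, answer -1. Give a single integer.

Step 1: demand=5,sold=5 ship[1->2]=2 ship[0->1]=1 prod=4 -> [8 6 12]
Step 2: demand=5,sold=5 ship[1->2]=2 ship[0->1]=1 prod=4 -> [11 5 9]
Step 3: demand=5,sold=5 ship[1->2]=2 ship[0->1]=1 prod=4 -> [14 4 6]
Step 4: demand=5,sold=5 ship[1->2]=2 ship[0->1]=1 prod=4 -> [17 3 3]
Step 5: demand=5,sold=3 ship[1->2]=2 ship[0->1]=1 prod=4 -> [20 2 2]
Step 6: demand=5,sold=2 ship[1->2]=2 ship[0->1]=1 prod=4 -> [23 1 2]
Step 7: demand=5,sold=2 ship[1->2]=1 ship[0->1]=1 prod=4 -> [26 1 1]
Step 8: demand=5,sold=1 ship[1->2]=1 ship[0->1]=1 prod=4 -> [29 1 1]
Step 9: demand=5,sold=1 ship[1->2]=1 ship[0->1]=1 prod=4 -> [32 1 1]
Step 10: demand=5,sold=1 ship[1->2]=1 ship[0->1]=1 prod=4 -> [35 1 1]
Step 11: demand=5,sold=1 ship[1->2]=1 ship[0->1]=1 prod=4 -> [38 1 1]
Step 12: demand=5,sold=1 ship[1->2]=1 ship[0->1]=1 prod=4 -> [41 1 1]
First stockout at step 5

5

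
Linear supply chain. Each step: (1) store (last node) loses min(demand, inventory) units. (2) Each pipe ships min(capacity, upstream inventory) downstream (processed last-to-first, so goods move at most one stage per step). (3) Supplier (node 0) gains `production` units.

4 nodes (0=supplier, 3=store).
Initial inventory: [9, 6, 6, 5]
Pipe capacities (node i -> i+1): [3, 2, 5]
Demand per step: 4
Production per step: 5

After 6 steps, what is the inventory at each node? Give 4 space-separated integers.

Step 1: demand=4,sold=4 ship[2->3]=5 ship[1->2]=2 ship[0->1]=3 prod=5 -> inv=[11 7 3 6]
Step 2: demand=4,sold=4 ship[2->3]=3 ship[1->2]=2 ship[0->1]=3 prod=5 -> inv=[13 8 2 5]
Step 3: demand=4,sold=4 ship[2->3]=2 ship[1->2]=2 ship[0->1]=3 prod=5 -> inv=[15 9 2 3]
Step 4: demand=4,sold=3 ship[2->3]=2 ship[1->2]=2 ship[0->1]=3 prod=5 -> inv=[17 10 2 2]
Step 5: demand=4,sold=2 ship[2->3]=2 ship[1->2]=2 ship[0->1]=3 prod=5 -> inv=[19 11 2 2]
Step 6: demand=4,sold=2 ship[2->3]=2 ship[1->2]=2 ship[0->1]=3 prod=5 -> inv=[21 12 2 2]

21 12 2 2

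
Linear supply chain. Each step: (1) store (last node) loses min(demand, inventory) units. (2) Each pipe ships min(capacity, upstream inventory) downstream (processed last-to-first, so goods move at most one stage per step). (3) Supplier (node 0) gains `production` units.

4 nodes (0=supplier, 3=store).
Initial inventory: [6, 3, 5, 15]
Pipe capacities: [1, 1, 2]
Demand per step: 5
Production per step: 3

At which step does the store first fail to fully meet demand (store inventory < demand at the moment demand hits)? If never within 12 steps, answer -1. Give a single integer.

Step 1: demand=5,sold=5 ship[2->3]=2 ship[1->2]=1 ship[0->1]=1 prod=3 -> [8 3 4 12]
Step 2: demand=5,sold=5 ship[2->3]=2 ship[1->2]=1 ship[0->1]=1 prod=3 -> [10 3 3 9]
Step 3: demand=5,sold=5 ship[2->3]=2 ship[1->2]=1 ship[0->1]=1 prod=3 -> [12 3 2 6]
Step 4: demand=5,sold=5 ship[2->3]=2 ship[1->2]=1 ship[0->1]=1 prod=3 -> [14 3 1 3]
Step 5: demand=5,sold=3 ship[2->3]=1 ship[1->2]=1 ship[0->1]=1 prod=3 -> [16 3 1 1]
Step 6: demand=5,sold=1 ship[2->3]=1 ship[1->2]=1 ship[0->1]=1 prod=3 -> [18 3 1 1]
Step 7: demand=5,sold=1 ship[2->3]=1 ship[1->2]=1 ship[0->1]=1 prod=3 -> [20 3 1 1]
Step 8: demand=5,sold=1 ship[2->3]=1 ship[1->2]=1 ship[0->1]=1 prod=3 -> [22 3 1 1]
Step 9: demand=5,sold=1 ship[2->3]=1 ship[1->2]=1 ship[0->1]=1 prod=3 -> [24 3 1 1]
Step 10: demand=5,sold=1 ship[2->3]=1 ship[1->2]=1 ship[0->1]=1 prod=3 -> [26 3 1 1]
Step 11: demand=5,sold=1 ship[2->3]=1 ship[1->2]=1 ship[0->1]=1 prod=3 -> [28 3 1 1]
Step 12: demand=5,sold=1 ship[2->3]=1 ship[1->2]=1 ship[0->1]=1 prod=3 -> [30 3 1 1]
First stockout at step 5

5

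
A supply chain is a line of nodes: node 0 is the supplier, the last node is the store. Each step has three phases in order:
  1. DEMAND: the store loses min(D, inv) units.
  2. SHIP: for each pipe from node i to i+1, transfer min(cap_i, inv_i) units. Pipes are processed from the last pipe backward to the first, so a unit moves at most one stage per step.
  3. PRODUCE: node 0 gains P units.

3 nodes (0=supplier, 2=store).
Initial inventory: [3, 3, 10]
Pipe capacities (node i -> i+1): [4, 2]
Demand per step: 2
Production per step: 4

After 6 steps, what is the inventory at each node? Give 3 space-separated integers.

Step 1: demand=2,sold=2 ship[1->2]=2 ship[0->1]=3 prod=4 -> inv=[4 4 10]
Step 2: demand=2,sold=2 ship[1->2]=2 ship[0->1]=4 prod=4 -> inv=[4 6 10]
Step 3: demand=2,sold=2 ship[1->2]=2 ship[0->1]=4 prod=4 -> inv=[4 8 10]
Step 4: demand=2,sold=2 ship[1->2]=2 ship[0->1]=4 prod=4 -> inv=[4 10 10]
Step 5: demand=2,sold=2 ship[1->2]=2 ship[0->1]=4 prod=4 -> inv=[4 12 10]
Step 6: demand=2,sold=2 ship[1->2]=2 ship[0->1]=4 prod=4 -> inv=[4 14 10]

4 14 10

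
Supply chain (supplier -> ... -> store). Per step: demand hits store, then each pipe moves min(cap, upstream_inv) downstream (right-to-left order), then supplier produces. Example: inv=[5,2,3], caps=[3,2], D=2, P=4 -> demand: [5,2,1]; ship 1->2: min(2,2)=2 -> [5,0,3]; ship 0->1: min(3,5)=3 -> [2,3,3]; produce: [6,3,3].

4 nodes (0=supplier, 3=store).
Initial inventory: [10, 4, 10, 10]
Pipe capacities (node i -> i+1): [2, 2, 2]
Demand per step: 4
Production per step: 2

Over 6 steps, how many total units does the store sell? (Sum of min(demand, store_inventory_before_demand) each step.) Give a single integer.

Step 1: sold=4 (running total=4) -> [10 4 10 8]
Step 2: sold=4 (running total=8) -> [10 4 10 6]
Step 3: sold=4 (running total=12) -> [10 4 10 4]
Step 4: sold=4 (running total=16) -> [10 4 10 2]
Step 5: sold=2 (running total=18) -> [10 4 10 2]
Step 6: sold=2 (running total=20) -> [10 4 10 2]

Answer: 20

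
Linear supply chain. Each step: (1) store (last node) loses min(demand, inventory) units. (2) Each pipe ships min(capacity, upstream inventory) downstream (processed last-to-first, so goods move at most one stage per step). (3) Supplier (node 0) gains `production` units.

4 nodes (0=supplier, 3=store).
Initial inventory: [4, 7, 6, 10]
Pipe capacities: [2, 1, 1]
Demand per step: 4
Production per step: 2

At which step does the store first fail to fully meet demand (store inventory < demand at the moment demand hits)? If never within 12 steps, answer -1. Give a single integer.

Step 1: demand=4,sold=4 ship[2->3]=1 ship[1->2]=1 ship[0->1]=2 prod=2 -> [4 8 6 7]
Step 2: demand=4,sold=4 ship[2->3]=1 ship[1->2]=1 ship[0->1]=2 prod=2 -> [4 9 6 4]
Step 3: demand=4,sold=4 ship[2->3]=1 ship[1->2]=1 ship[0->1]=2 prod=2 -> [4 10 6 1]
Step 4: demand=4,sold=1 ship[2->3]=1 ship[1->2]=1 ship[0->1]=2 prod=2 -> [4 11 6 1]
Step 5: demand=4,sold=1 ship[2->3]=1 ship[1->2]=1 ship[0->1]=2 prod=2 -> [4 12 6 1]
Step 6: demand=4,sold=1 ship[2->3]=1 ship[1->2]=1 ship[0->1]=2 prod=2 -> [4 13 6 1]
Step 7: demand=4,sold=1 ship[2->3]=1 ship[1->2]=1 ship[0->1]=2 prod=2 -> [4 14 6 1]
Step 8: demand=4,sold=1 ship[2->3]=1 ship[1->2]=1 ship[0->1]=2 prod=2 -> [4 15 6 1]
Step 9: demand=4,sold=1 ship[2->3]=1 ship[1->2]=1 ship[0->1]=2 prod=2 -> [4 16 6 1]
Step 10: demand=4,sold=1 ship[2->3]=1 ship[1->2]=1 ship[0->1]=2 prod=2 -> [4 17 6 1]
Step 11: demand=4,sold=1 ship[2->3]=1 ship[1->2]=1 ship[0->1]=2 prod=2 -> [4 18 6 1]
Step 12: demand=4,sold=1 ship[2->3]=1 ship[1->2]=1 ship[0->1]=2 prod=2 -> [4 19 6 1]
First stockout at step 4

4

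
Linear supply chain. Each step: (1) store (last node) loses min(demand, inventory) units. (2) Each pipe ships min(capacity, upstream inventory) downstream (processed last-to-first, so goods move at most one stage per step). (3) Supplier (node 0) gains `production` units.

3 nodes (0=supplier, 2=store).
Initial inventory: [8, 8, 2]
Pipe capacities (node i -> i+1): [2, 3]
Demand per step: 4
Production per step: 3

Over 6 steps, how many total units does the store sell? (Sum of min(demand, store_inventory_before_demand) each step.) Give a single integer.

Answer: 17

Derivation:
Step 1: sold=2 (running total=2) -> [9 7 3]
Step 2: sold=3 (running total=5) -> [10 6 3]
Step 3: sold=3 (running total=8) -> [11 5 3]
Step 4: sold=3 (running total=11) -> [12 4 3]
Step 5: sold=3 (running total=14) -> [13 3 3]
Step 6: sold=3 (running total=17) -> [14 2 3]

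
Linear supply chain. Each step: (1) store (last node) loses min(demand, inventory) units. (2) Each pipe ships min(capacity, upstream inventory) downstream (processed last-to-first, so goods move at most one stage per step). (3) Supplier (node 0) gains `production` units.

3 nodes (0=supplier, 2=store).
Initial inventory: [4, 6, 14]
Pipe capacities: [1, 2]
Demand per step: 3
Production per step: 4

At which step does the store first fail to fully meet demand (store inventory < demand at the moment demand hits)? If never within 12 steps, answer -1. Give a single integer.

Step 1: demand=3,sold=3 ship[1->2]=2 ship[0->1]=1 prod=4 -> [7 5 13]
Step 2: demand=3,sold=3 ship[1->2]=2 ship[0->1]=1 prod=4 -> [10 4 12]
Step 3: demand=3,sold=3 ship[1->2]=2 ship[0->1]=1 prod=4 -> [13 3 11]
Step 4: demand=3,sold=3 ship[1->2]=2 ship[0->1]=1 prod=4 -> [16 2 10]
Step 5: demand=3,sold=3 ship[1->2]=2 ship[0->1]=1 prod=4 -> [19 1 9]
Step 6: demand=3,sold=3 ship[1->2]=1 ship[0->1]=1 prod=4 -> [22 1 7]
Step 7: demand=3,sold=3 ship[1->2]=1 ship[0->1]=1 prod=4 -> [25 1 5]
Step 8: demand=3,sold=3 ship[1->2]=1 ship[0->1]=1 prod=4 -> [28 1 3]
Step 9: demand=3,sold=3 ship[1->2]=1 ship[0->1]=1 prod=4 -> [31 1 1]
Step 10: demand=3,sold=1 ship[1->2]=1 ship[0->1]=1 prod=4 -> [34 1 1]
Step 11: demand=3,sold=1 ship[1->2]=1 ship[0->1]=1 prod=4 -> [37 1 1]
Step 12: demand=3,sold=1 ship[1->2]=1 ship[0->1]=1 prod=4 -> [40 1 1]
First stockout at step 10

10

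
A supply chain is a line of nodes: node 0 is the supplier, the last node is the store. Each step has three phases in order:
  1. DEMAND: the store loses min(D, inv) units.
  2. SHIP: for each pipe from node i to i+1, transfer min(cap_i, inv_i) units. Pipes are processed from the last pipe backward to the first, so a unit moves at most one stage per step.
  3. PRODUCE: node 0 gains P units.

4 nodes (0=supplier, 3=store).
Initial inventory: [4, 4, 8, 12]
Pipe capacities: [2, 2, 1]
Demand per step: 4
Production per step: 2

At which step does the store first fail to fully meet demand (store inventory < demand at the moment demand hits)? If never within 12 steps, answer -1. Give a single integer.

Step 1: demand=4,sold=4 ship[2->3]=1 ship[1->2]=2 ship[0->1]=2 prod=2 -> [4 4 9 9]
Step 2: demand=4,sold=4 ship[2->3]=1 ship[1->2]=2 ship[0->1]=2 prod=2 -> [4 4 10 6]
Step 3: demand=4,sold=4 ship[2->3]=1 ship[1->2]=2 ship[0->1]=2 prod=2 -> [4 4 11 3]
Step 4: demand=4,sold=3 ship[2->3]=1 ship[1->2]=2 ship[0->1]=2 prod=2 -> [4 4 12 1]
Step 5: demand=4,sold=1 ship[2->3]=1 ship[1->2]=2 ship[0->1]=2 prod=2 -> [4 4 13 1]
Step 6: demand=4,sold=1 ship[2->3]=1 ship[1->2]=2 ship[0->1]=2 prod=2 -> [4 4 14 1]
Step 7: demand=4,sold=1 ship[2->3]=1 ship[1->2]=2 ship[0->1]=2 prod=2 -> [4 4 15 1]
Step 8: demand=4,sold=1 ship[2->3]=1 ship[1->2]=2 ship[0->1]=2 prod=2 -> [4 4 16 1]
Step 9: demand=4,sold=1 ship[2->3]=1 ship[1->2]=2 ship[0->1]=2 prod=2 -> [4 4 17 1]
Step 10: demand=4,sold=1 ship[2->3]=1 ship[1->2]=2 ship[0->1]=2 prod=2 -> [4 4 18 1]
Step 11: demand=4,sold=1 ship[2->3]=1 ship[1->2]=2 ship[0->1]=2 prod=2 -> [4 4 19 1]
Step 12: demand=4,sold=1 ship[2->3]=1 ship[1->2]=2 ship[0->1]=2 prod=2 -> [4 4 20 1]
First stockout at step 4

4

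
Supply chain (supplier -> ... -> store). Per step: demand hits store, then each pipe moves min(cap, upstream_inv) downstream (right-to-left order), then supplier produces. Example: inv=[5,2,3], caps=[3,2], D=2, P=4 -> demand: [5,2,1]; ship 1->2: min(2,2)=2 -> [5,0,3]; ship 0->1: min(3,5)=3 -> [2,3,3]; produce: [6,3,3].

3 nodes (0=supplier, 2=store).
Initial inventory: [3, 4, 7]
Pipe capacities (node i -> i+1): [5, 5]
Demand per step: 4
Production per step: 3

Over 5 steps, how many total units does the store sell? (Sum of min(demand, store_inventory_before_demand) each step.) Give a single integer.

Answer: 20

Derivation:
Step 1: sold=4 (running total=4) -> [3 3 7]
Step 2: sold=4 (running total=8) -> [3 3 6]
Step 3: sold=4 (running total=12) -> [3 3 5]
Step 4: sold=4 (running total=16) -> [3 3 4]
Step 5: sold=4 (running total=20) -> [3 3 3]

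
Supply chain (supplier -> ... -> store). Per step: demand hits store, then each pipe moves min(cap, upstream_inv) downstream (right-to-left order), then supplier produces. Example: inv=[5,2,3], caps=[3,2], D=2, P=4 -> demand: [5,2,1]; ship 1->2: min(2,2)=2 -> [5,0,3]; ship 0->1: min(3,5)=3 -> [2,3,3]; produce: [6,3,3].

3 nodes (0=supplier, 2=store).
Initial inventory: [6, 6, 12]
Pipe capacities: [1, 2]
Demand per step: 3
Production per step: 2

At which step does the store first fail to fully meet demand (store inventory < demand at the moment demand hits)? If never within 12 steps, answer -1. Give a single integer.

Step 1: demand=3,sold=3 ship[1->2]=2 ship[0->1]=1 prod=2 -> [7 5 11]
Step 2: demand=3,sold=3 ship[1->2]=2 ship[0->1]=1 prod=2 -> [8 4 10]
Step 3: demand=3,sold=3 ship[1->2]=2 ship[0->1]=1 prod=2 -> [9 3 9]
Step 4: demand=3,sold=3 ship[1->2]=2 ship[0->1]=1 prod=2 -> [10 2 8]
Step 5: demand=3,sold=3 ship[1->2]=2 ship[0->1]=1 prod=2 -> [11 1 7]
Step 6: demand=3,sold=3 ship[1->2]=1 ship[0->1]=1 prod=2 -> [12 1 5]
Step 7: demand=3,sold=3 ship[1->2]=1 ship[0->1]=1 prod=2 -> [13 1 3]
Step 8: demand=3,sold=3 ship[1->2]=1 ship[0->1]=1 prod=2 -> [14 1 1]
Step 9: demand=3,sold=1 ship[1->2]=1 ship[0->1]=1 prod=2 -> [15 1 1]
Step 10: demand=3,sold=1 ship[1->2]=1 ship[0->1]=1 prod=2 -> [16 1 1]
Step 11: demand=3,sold=1 ship[1->2]=1 ship[0->1]=1 prod=2 -> [17 1 1]
Step 12: demand=3,sold=1 ship[1->2]=1 ship[0->1]=1 prod=2 -> [18 1 1]
First stockout at step 9

9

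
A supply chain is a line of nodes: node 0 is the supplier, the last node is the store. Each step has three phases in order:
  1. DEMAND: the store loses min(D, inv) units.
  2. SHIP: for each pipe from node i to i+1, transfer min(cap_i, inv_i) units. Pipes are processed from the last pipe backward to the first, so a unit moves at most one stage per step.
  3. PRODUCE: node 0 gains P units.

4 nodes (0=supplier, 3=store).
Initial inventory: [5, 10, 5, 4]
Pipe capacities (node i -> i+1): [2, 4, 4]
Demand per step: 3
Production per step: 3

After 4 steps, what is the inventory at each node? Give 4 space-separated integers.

Step 1: demand=3,sold=3 ship[2->3]=4 ship[1->2]=4 ship[0->1]=2 prod=3 -> inv=[6 8 5 5]
Step 2: demand=3,sold=3 ship[2->3]=4 ship[1->2]=4 ship[0->1]=2 prod=3 -> inv=[7 6 5 6]
Step 3: demand=3,sold=3 ship[2->3]=4 ship[1->2]=4 ship[0->1]=2 prod=3 -> inv=[8 4 5 7]
Step 4: demand=3,sold=3 ship[2->3]=4 ship[1->2]=4 ship[0->1]=2 prod=3 -> inv=[9 2 5 8]

9 2 5 8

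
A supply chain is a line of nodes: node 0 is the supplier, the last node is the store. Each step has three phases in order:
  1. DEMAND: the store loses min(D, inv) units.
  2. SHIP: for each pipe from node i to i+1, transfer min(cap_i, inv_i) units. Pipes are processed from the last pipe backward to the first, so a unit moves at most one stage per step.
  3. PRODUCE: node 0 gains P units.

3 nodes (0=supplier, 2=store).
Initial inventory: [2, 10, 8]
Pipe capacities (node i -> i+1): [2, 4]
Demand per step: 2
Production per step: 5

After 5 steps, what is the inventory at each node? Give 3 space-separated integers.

Step 1: demand=2,sold=2 ship[1->2]=4 ship[0->1]=2 prod=5 -> inv=[5 8 10]
Step 2: demand=2,sold=2 ship[1->2]=4 ship[0->1]=2 prod=5 -> inv=[8 6 12]
Step 3: demand=2,sold=2 ship[1->2]=4 ship[0->1]=2 prod=5 -> inv=[11 4 14]
Step 4: demand=2,sold=2 ship[1->2]=4 ship[0->1]=2 prod=5 -> inv=[14 2 16]
Step 5: demand=2,sold=2 ship[1->2]=2 ship[0->1]=2 prod=5 -> inv=[17 2 16]

17 2 16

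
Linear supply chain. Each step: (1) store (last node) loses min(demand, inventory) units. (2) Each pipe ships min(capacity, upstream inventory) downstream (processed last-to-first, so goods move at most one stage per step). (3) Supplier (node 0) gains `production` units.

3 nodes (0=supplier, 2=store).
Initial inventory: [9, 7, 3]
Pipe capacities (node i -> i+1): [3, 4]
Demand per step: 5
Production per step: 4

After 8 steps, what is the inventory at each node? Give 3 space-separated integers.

Step 1: demand=5,sold=3 ship[1->2]=4 ship[0->1]=3 prod=4 -> inv=[10 6 4]
Step 2: demand=5,sold=4 ship[1->2]=4 ship[0->1]=3 prod=4 -> inv=[11 5 4]
Step 3: demand=5,sold=4 ship[1->2]=4 ship[0->1]=3 prod=4 -> inv=[12 4 4]
Step 4: demand=5,sold=4 ship[1->2]=4 ship[0->1]=3 prod=4 -> inv=[13 3 4]
Step 5: demand=5,sold=4 ship[1->2]=3 ship[0->1]=3 prod=4 -> inv=[14 3 3]
Step 6: demand=5,sold=3 ship[1->2]=3 ship[0->1]=3 prod=4 -> inv=[15 3 3]
Step 7: demand=5,sold=3 ship[1->2]=3 ship[0->1]=3 prod=4 -> inv=[16 3 3]
Step 8: demand=5,sold=3 ship[1->2]=3 ship[0->1]=3 prod=4 -> inv=[17 3 3]

17 3 3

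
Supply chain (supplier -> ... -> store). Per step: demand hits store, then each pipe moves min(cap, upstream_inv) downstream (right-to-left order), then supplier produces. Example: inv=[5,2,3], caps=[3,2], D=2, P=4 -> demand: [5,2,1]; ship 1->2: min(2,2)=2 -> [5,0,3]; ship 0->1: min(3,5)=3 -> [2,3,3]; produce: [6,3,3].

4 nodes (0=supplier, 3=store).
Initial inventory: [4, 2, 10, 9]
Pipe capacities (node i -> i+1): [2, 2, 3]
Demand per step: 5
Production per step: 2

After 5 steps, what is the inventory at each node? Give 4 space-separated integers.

Step 1: demand=5,sold=5 ship[2->3]=3 ship[1->2]=2 ship[0->1]=2 prod=2 -> inv=[4 2 9 7]
Step 2: demand=5,sold=5 ship[2->3]=3 ship[1->2]=2 ship[0->1]=2 prod=2 -> inv=[4 2 8 5]
Step 3: demand=5,sold=5 ship[2->3]=3 ship[1->2]=2 ship[0->1]=2 prod=2 -> inv=[4 2 7 3]
Step 4: demand=5,sold=3 ship[2->3]=3 ship[1->2]=2 ship[0->1]=2 prod=2 -> inv=[4 2 6 3]
Step 5: demand=5,sold=3 ship[2->3]=3 ship[1->2]=2 ship[0->1]=2 prod=2 -> inv=[4 2 5 3]

4 2 5 3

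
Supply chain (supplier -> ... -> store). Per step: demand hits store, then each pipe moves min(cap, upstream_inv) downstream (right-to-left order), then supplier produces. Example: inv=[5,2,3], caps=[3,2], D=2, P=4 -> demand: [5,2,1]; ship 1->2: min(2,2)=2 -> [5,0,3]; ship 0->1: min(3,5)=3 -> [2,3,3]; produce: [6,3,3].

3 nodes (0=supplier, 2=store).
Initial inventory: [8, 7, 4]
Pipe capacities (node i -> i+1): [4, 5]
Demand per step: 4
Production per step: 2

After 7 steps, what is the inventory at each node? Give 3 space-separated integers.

Step 1: demand=4,sold=4 ship[1->2]=5 ship[0->1]=4 prod=2 -> inv=[6 6 5]
Step 2: demand=4,sold=4 ship[1->2]=5 ship[0->1]=4 prod=2 -> inv=[4 5 6]
Step 3: demand=4,sold=4 ship[1->2]=5 ship[0->1]=4 prod=2 -> inv=[2 4 7]
Step 4: demand=4,sold=4 ship[1->2]=4 ship[0->1]=2 prod=2 -> inv=[2 2 7]
Step 5: demand=4,sold=4 ship[1->2]=2 ship[0->1]=2 prod=2 -> inv=[2 2 5]
Step 6: demand=4,sold=4 ship[1->2]=2 ship[0->1]=2 prod=2 -> inv=[2 2 3]
Step 7: demand=4,sold=3 ship[1->2]=2 ship[0->1]=2 prod=2 -> inv=[2 2 2]

2 2 2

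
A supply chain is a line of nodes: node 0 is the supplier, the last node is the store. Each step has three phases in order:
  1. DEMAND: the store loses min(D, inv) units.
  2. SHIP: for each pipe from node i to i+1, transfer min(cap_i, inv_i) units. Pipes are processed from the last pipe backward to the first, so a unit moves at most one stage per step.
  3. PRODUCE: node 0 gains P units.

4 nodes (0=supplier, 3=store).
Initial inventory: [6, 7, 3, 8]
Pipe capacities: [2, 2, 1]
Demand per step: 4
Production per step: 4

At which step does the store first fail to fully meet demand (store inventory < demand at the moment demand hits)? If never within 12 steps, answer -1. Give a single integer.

Step 1: demand=4,sold=4 ship[2->3]=1 ship[1->2]=2 ship[0->1]=2 prod=4 -> [8 7 4 5]
Step 2: demand=4,sold=4 ship[2->3]=1 ship[1->2]=2 ship[0->1]=2 prod=4 -> [10 7 5 2]
Step 3: demand=4,sold=2 ship[2->3]=1 ship[1->2]=2 ship[0->1]=2 prod=4 -> [12 7 6 1]
Step 4: demand=4,sold=1 ship[2->3]=1 ship[1->2]=2 ship[0->1]=2 prod=4 -> [14 7 7 1]
Step 5: demand=4,sold=1 ship[2->3]=1 ship[1->2]=2 ship[0->1]=2 prod=4 -> [16 7 8 1]
Step 6: demand=4,sold=1 ship[2->3]=1 ship[1->2]=2 ship[0->1]=2 prod=4 -> [18 7 9 1]
Step 7: demand=4,sold=1 ship[2->3]=1 ship[1->2]=2 ship[0->1]=2 prod=4 -> [20 7 10 1]
Step 8: demand=4,sold=1 ship[2->3]=1 ship[1->2]=2 ship[0->1]=2 prod=4 -> [22 7 11 1]
Step 9: demand=4,sold=1 ship[2->3]=1 ship[1->2]=2 ship[0->1]=2 prod=4 -> [24 7 12 1]
Step 10: demand=4,sold=1 ship[2->3]=1 ship[1->2]=2 ship[0->1]=2 prod=4 -> [26 7 13 1]
Step 11: demand=4,sold=1 ship[2->3]=1 ship[1->2]=2 ship[0->1]=2 prod=4 -> [28 7 14 1]
Step 12: demand=4,sold=1 ship[2->3]=1 ship[1->2]=2 ship[0->1]=2 prod=4 -> [30 7 15 1]
First stockout at step 3

3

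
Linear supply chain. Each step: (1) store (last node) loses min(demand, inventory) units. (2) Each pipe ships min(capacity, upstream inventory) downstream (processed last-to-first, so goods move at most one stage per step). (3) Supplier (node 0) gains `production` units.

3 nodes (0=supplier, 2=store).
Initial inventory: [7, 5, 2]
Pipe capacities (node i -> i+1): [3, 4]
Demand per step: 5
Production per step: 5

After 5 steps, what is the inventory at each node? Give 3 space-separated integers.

Step 1: demand=5,sold=2 ship[1->2]=4 ship[0->1]=3 prod=5 -> inv=[9 4 4]
Step 2: demand=5,sold=4 ship[1->2]=4 ship[0->1]=3 prod=5 -> inv=[11 3 4]
Step 3: demand=5,sold=4 ship[1->2]=3 ship[0->1]=3 prod=5 -> inv=[13 3 3]
Step 4: demand=5,sold=3 ship[1->2]=3 ship[0->1]=3 prod=5 -> inv=[15 3 3]
Step 5: demand=5,sold=3 ship[1->2]=3 ship[0->1]=3 prod=5 -> inv=[17 3 3]

17 3 3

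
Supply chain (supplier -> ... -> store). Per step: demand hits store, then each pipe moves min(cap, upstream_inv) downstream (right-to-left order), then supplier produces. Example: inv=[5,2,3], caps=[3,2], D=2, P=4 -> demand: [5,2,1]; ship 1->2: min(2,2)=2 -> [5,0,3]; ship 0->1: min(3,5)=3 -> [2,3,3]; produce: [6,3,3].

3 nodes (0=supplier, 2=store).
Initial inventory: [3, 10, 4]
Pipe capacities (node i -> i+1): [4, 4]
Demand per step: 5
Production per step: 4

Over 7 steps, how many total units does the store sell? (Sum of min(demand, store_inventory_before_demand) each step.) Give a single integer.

Answer: 28

Derivation:
Step 1: sold=4 (running total=4) -> [4 9 4]
Step 2: sold=4 (running total=8) -> [4 9 4]
Step 3: sold=4 (running total=12) -> [4 9 4]
Step 4: sold=4 (running total=16) -> [4 9 4]
Step 5: sold=4 (running total=20) -> [4 9 4]
Step 6: sold=4 (running total=24) -> [4 9 4]
Step 7: sold=4 (running total=28) -> [4 9 4]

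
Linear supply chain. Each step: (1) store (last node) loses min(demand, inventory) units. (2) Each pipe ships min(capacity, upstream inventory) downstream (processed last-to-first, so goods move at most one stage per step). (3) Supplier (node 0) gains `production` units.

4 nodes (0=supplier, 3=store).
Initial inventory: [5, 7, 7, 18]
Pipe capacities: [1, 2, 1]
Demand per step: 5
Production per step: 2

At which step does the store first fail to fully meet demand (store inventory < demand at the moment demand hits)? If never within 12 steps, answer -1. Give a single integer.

Step 1: demand=5,sold=5 ship[2->3]=1 ship[1->2]=2 ship[0->1]=1 prod=2 -> [6 6 8 14]
Step 2: demand=5,sold=5 ship[2->3]=1 ship[1->2]=2 ship[0->1]=1 prod=2 -> [7 5 9 10]
Step 3: demand=5,sold=5 ship[2->3]=1 ship[1->2]=2 ship[0->1]=1 prod=2 -> [8 4 10 6]
Step 4: demand=5,sold=5 ship[2->3]=1 ship[1->2]=2 ship[0->1]=1 prod=2 -> [9 3 11 2]
Step 5: demand=5,sold=2 ship[2->3]=1 ship[1->2]=2 ship[0->1]=1 prod=2 -> [10 2 12 1]
Step 6: demand=5,sold=1 ship[2->3]=1 ship[1->2]=2 ship[0->1]=1 prod=2 -> [11 1 13 1]
Step 7: demand=5,sold=1 ship[2->3]=1 ship[1->2]=1 ship[0->1]=1 prod=2 -> [12 1 13 1]
Step 8: demand=5,sold=1 ship[2->3]=1 ship[1->2]=1 ship[0->1]=1 prod=2 -> [13 1 13 1]
Step 9: demand=5,sold=1 ship[2->3]=1 ship[1->2]=1 ship[0->1]=1 prod=2 -> [14 1 13 1]
Step 10: demand=5,sold=1 ship[2->3]=1 ship[1->2]=1 ship[0->1]=1 prod=2 -> [15 1 13 1]
Step 11: demand=5,sold=1 ship[2->3]=1 ship[1->2]=1 ship[0->1]=1 prod=2 -> [16 1 13 1]
Step 12: demand=5,sold=1 ship[2->3]=1 ship[1->2]=1 ship[0->1]=1 prod=2 -> [17 1 13 1]
First stockout at step 5

5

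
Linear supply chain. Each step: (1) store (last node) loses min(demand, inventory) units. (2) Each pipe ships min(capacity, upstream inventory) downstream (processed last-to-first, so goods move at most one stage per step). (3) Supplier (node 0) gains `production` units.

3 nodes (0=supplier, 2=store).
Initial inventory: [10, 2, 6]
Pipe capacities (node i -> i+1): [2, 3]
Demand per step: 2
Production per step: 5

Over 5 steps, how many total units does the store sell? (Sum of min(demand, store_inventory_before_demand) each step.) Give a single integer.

Step 1: sold=2 (running total=2) -> [13 2 6]
Step 2: sold=2 (running total=4) -> [16 2 6]
Step 3: sold=2 (running total=6) -> [19 2 6]
Step 4: sold=2 (running total=8) -> [22 2 6]
Step 5: sold=2 (running total=10) -> [25 2 6]

Answer: 10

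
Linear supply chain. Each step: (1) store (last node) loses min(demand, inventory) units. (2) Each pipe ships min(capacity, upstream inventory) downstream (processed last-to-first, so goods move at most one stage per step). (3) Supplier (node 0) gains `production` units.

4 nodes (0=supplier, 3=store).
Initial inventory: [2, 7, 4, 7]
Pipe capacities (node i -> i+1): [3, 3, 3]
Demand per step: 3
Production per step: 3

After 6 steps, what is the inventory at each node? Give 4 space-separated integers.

Step 1: demand=3,sold=3 ship[2->3]=3 ship[1->2]=3 ship[0->1]=2 prod=3 -> inv=[3 6 4 7]
Step 2: demand=3,sold=3 ship[2->3]=3 ship[1->2]=3 ship[0->1]=3 prod=3 -> inv=[3 6 4 7]
Step 3: demand=3,sold=3 ship[2->3]=3 ship[1->2]=3 ship[0->1]=3 prod=3 -> inv=[3 6 4 7]
Step 4: demand=3,sold=3 ship[2->3]=3 ship[1->2]=3 ship[0->1]=3 prod=3 -> inv=[3 6 4 7]
Step 5: demand=3,sold=3 ship[2->3]=3 ship[1->2]=3 ship[0->1]=3 prod=3 -> inv=[3 6 4 7]
Step 6: demand=3,sold=3 ship[2->3]=3 ship[1->2]=3 ship[0->1]=3 prod=3 -> inv=[3 6 4 7]

3 6 4 7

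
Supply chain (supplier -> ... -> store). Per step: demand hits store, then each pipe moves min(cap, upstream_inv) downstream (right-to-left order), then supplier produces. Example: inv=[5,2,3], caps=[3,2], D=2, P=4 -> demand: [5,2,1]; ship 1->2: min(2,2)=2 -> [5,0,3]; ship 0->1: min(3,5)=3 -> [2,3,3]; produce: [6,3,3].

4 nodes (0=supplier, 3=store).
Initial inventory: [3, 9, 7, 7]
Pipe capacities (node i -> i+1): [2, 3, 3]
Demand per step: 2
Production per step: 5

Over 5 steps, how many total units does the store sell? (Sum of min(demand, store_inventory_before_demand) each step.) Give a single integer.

Step 1: sold=2 (running total=2) -> [6 8 7 8]
Step 2: sold=2 (running total=4) -> [9 7 7 9]
Step 3: sold=2 (running total=6) -> [12 6 7 10]
Step 4: sold=2 (running total=8) -> [15 5 7 11]
Step 5: sold=2 (running total=10) -> [18 4 7 12]

Answer: 10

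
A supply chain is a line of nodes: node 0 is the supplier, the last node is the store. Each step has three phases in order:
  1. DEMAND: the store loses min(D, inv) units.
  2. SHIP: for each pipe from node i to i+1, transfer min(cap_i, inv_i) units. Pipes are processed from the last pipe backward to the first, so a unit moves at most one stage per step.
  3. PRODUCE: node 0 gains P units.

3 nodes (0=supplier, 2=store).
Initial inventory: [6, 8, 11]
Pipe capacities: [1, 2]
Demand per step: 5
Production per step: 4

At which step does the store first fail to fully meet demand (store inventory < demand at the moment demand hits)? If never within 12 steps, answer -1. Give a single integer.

Step 1: demand=5,sold=5 ship[1->2]=2 ship[0->1]=1 prod=4 -> [9 7 8]
Step 2: demand=5,sold=5 ship[1->2]=2 ship[0->1]=1 prod=4 -> [12 6 5]
Step 3: demand=5,sold=5 ship[1->2]=2 ship[0->1]=1 prod=4 -> [15 5 2]
Step 4: demand=5,sold=2 ship[1->2]=2 ship[0->1]=1 prod=4 -> [18 4 2]
Step 5: demand=5,sold=2 ship[1->2]=2 ship[0->1]=1 prod=4 -> [21 3 2]
Step 6: demand=5,sold=2 ship[1->2]=2 ship[0->1]=1 prod=4 -> [24 2 2]
Step 7: demand=5,sold=2 ship[1->2]=2 ship[0->1]=1 prod=4 -> [27 1 2]
Step 8: demand=5,sold=2 ship[1->2]=1 ship[0->1]=1 prod=4 -> [30 1 1]
Step 9: demand=5,sold=1 ship[1->2]=1 ship[0->1]=1 prod=4 -> [33 1 1]
Step 10: demand=5,sold=1 ship[1->2]=1 ship[0->1]=1 prod=4 -> [36 1 1]
Step 11: demand=5,sold=1 ship[1->2]=1 ship[0->1]=1 prod=4 -> [39 1 1]
Step 12: demand=5,sold=1 ship[1->2]=1 ship[0->1]=1 prod=4 -> [42 1 1]
First stockout at step 4

4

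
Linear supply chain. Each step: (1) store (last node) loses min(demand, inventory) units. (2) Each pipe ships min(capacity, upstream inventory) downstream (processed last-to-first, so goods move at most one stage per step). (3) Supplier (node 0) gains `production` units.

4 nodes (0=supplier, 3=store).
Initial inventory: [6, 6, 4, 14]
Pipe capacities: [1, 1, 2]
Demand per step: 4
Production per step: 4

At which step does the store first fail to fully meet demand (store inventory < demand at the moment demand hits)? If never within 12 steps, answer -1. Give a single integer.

Step 1: demand=4,sold=4 ship[2->3]=2 ship[1->2]=1 ship[0->1]=1 prod=4 -> [9 6 3 12]
Step 2: demand=4,sold=4 ship[2->3]=2 ship[1->2]=1 ship[0->1]=1 prod=4 -> [12 6 2 10]
Step 3: demand=4,sold=4 ship[2->3]=2 ship[1->2]=1 ship[0->1]=1 prod=4 -> [15 6 1 8]
Step 4: demand=4,sold=4 ship[2->3]=1 ship[1->2]=1 ship[0->1]=1 prod=4 -> [18 6 1 5]
Step 5: demand=4,sold=4 ship[2->3]=1 ship[1->2]=1 ship[0->1]=1 prod=4 -> [21 6 1 2]
Step 6: demand=4,sold=2 ship[2->3]=1 ship[1->2]=1 ship[0->1]=1 prod=4 -> [24 6 1 1]
Step 7: demand=4,sold=1 ship[2->3]=1 ship[1->2]=1 ship[0->1]=1 prod=4 -> [27 6 1 1]
Step 8: demand=4,sold=1 ship[2->3]=1 ship[1->2]=1 ship[0->1]=1 prod=4 -> [30 6 1 1]
Step 9: demand=4,sold=1 ship[2->3]=1 ship[1->2]=1 ship[0->1]=1 prod=4 -> [33 6 1 1]
Step 10: demand=4,sold=1 ship[2->3]=1 ship[1->2]=1 ship[0->1]=1 prod=4 -> [36 6 1 1]
Step 11: demand=4,sold=1 ship[2->3]=1 ship[1->2]=1 ship[0->1]=1 prod=4 -> [39 6 1 1]
Step 12: demand=4,sold=1 ship[2->3]=1 ship[1->2]=1 ship[0->1]=1 prod=4 -> [42 6 1 1]
First stockout at step 6

6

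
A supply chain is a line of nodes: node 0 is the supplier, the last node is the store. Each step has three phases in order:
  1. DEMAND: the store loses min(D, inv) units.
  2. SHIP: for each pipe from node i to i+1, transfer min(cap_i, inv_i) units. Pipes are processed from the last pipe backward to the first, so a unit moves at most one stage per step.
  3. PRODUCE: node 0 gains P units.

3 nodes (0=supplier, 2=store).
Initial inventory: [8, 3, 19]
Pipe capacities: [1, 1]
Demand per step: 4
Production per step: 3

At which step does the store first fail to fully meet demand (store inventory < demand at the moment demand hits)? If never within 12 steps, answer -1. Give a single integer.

Step 1: demand=4,sold=4 ship[1->2]=1 ship[0->1]=1 prod=3 -> [10 3 16]
Step 2: demand=4,sold=4 ship[1->2]=1 ship[0->1]=1 prod=3 -> [12 3 13]
Step 3: demand=4,sold=4 ship[1->2]=1 ship[0->1]=1 prod=3 -> [14 3 10]
Step 4: demand=4,sold=4 ship[1->2]=1 ship[0->1]=1 prod=3 -> [16 3 7]
Step 5: demand=4,sold=4 ship[1->2]=1 ship[0->1]=1 prod=3 -> [18 3 4]
Step 6: demand=4,sold=4 ship[1->2]=1 ship[0->1]=1 prod=3 -> [20 3 1]
Step 7: demand=4,sold=1 ship[1->2]=1 ship[0->1]=1 prod=3 -> [22 3 1]
Step 8: demand=4,sold=1 ship[1->2]=1 ship[0->1]=1 prod=3 -> [24 3 1]
Step 9: demand=4,sold=1 ship[1->2]=1 ship[0->1]=1 prod=3 -> [26 3 1]
Step 10: demand=4,sold=1 ship[1->2]=1 ship[0->1]=1 prod=3 -> [28 3 1]
Step 11: demand=4,sold=1 ship[1->2]=1 ship[0->1]=1 prod=3 -> [30 3 1]
Step 12: demand=4,sold=1 ship[1->2]=1 ship[0->1]=1 prod=3 -> [32 3 1]
First stockout at step 7

7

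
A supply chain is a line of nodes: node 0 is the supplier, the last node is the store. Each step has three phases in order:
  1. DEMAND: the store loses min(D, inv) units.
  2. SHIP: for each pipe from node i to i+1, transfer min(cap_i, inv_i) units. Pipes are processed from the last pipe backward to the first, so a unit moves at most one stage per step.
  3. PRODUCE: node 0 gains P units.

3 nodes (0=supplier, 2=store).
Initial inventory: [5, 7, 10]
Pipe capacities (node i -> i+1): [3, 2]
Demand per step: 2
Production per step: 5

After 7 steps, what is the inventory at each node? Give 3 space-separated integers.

Step 1: demand=2,sold=2 ship[1->2]=2 ship[0->1]=3 prod=5 -> inv=[7 8 10]
Step 2: demand=2,sold=2 ship[1->2]=2 ship[0->1]=3 prod=5 -> inv=[9 9 10]
Step 3: demand=2,sold=2 ship[1->2]=2 ship[0->1]=3 prod=5 -> inv=[11 10 10]
Step 4: demand=2,sold=2 ship[1->2]=2 ship[0->1]=3 prod=5 -> inv=[13 11 10]
Step 5: demand=2,sold=2 ship[1->2]=2 ship[0->1]=3 prod=5 -> inv=[15 12 10]
Step 6: demand=2,sold=2 ship[1->2]=2 ship[0->1]=3 prod=5 -> inv=[17 13 10]
Step 7: demand=2,sold=2 ship[1->2]=2 ship[0->1]=3 prod=5 -> inv=[19 14 10]

19 14 10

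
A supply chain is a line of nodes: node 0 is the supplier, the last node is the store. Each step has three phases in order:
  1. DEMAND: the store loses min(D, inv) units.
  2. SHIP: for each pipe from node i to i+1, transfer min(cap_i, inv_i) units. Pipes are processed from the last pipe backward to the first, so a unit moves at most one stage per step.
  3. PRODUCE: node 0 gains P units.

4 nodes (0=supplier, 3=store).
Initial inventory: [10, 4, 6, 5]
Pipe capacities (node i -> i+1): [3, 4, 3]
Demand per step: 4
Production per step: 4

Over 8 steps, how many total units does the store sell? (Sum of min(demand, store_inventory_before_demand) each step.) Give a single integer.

Answer: 26

Derivation:
Step 1: sold=4 (running total=4) -> [11 3 7 4]
Step 2: sold=4 (running total=8) -> [12 3 7 3]
Step 3: sold=3 (running total=11) -> [13 3 7 3]
Step 4: sold=3 (running total=14) -> [14 3 7 3]
Step 5: sold=3 (running total=17) -> [15 3 7 3]
Step 6: sold=3 (running total=20) -> [16 3 7 3]
Step 7: sold=3 (running total=23) -> [17 3 7 3]
Step 8: sold=3 (running total=26) -> [18 3 7 3]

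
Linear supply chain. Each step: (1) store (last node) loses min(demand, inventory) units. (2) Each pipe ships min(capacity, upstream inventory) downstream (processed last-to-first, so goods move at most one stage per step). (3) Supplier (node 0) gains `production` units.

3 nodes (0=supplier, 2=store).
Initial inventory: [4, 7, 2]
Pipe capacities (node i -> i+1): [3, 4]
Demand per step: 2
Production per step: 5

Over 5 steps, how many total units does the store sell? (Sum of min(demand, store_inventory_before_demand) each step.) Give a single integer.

Answer: 10

Derivation:
Step 1: sold=2 (running total=2) -> [6 6 4]
Step 2: sold=2 (running total=4) -> [8 5 6]
Step 3: sold=2 (running total=6) -> [10 4 8]
Step 4: sold=2 (running total=8) -> [12 3 10]
Step 5: sold=2 (running total=10) -> [14 3 11]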